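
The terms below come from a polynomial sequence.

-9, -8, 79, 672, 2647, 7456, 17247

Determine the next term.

34984

D1: 1 , 87 , 593 , 1975 , 4809 , 9791
D2: 86 , 506 , 1382 , 2834 , 4982
D3: 420 , 876 , 1452 , 2148
D4: 456 , 576 , 696
D5: 120 , 120
Constant fifth difference = 120, so extend:
696 + 120 = 816;  2148 + 816 = 2964;  4982 + 2964 = 7946;  9791 + 7946 = 17737;  17247 + 17737 = 34984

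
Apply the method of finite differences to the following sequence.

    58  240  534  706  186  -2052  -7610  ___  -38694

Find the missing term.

Using the first 7 terms:
182  294  172  -520  -2238  -5558
112  -122  -692  -1718  -3320
-234  -570  -1026  -1602
-336  -456  -576
-120  -120
Constant fifth difference = -120.
Extend forward: -576 − 120 = -696;  -1602 − 696 = -2298;  -3320 − 2298 = -5618;  -5558 − 5618 = -11176;  -7610 − 11176 = -18786

-18786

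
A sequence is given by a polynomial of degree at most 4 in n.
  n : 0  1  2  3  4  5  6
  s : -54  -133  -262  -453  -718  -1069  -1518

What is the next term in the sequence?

-2077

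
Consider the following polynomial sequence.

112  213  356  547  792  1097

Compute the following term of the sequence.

Δ: 101, 143, 191, 245, 305
Δ²: 42, 48, 54, 60
Δ³: 6, 6, 6
The third differences are constant (6).
60 + 6 = 66;  305 + 66 = 371;  1097 + 371 = 1468

1468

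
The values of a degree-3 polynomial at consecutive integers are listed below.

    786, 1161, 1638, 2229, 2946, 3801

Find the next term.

4806

375  477  591  717  855
102  114  126  138
12  12  12
Third differences constant at 12.
138 + 12 = 150;  855 + 150 = 1005;  3801 + 1005 = 4806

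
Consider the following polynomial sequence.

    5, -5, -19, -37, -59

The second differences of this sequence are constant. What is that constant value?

-4

Δ: -10, -14, -18, -22
Δ²: -4, -4, -4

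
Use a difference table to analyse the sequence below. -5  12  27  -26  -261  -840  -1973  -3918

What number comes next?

Δ: 17, 15, -53, -235, -579, -1133, -1945
Δ²: -2, -68, -182, -344, -554, -812
Δ³: -66, -114, -162, -210, -258
Δ⁴: -48, -48, -48, -48
Constant fourth difference = -48, so extend:
-258 − 48 = -306;  -812 − 306 = -1118;  -1945 − 1118 = -3063;  -3918 − 3063 = -6981

-6981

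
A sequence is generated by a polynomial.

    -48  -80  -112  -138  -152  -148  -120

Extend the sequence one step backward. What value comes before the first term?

-22

Δ: -32, -32, -26, -14, 4, 28
Δ²: 0, 6, 12, 18, 24
Δ³: 6, 6, 6, 6
The third differences are constant at 6.
Work back: 0 − 6 = -6;  -32 + 6 = -26;  -48 + 26 = -22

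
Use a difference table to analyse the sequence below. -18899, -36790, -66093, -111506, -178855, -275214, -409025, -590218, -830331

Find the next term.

D1: -17891, -29303, -45413, -67349, -96359, -133811, -181193, -240113
D2: -11412, -16110, -21936, -29010, -37452, -47382, -58920
D3: -4698, -5826, -7074, -8442, -9930, -11538
D4: -1128, -1248, -1368, -1488, -1608
D5: -120, -120, -120, -120
The fifth differences are constant (-120).
-1608 − 120 = -1728;  -11538 − 1728 = -13266;  -58920 − 13266 = -72186;  -240113 − 72186 = -312299;  -830331 − 312299 = -1142630

-1142630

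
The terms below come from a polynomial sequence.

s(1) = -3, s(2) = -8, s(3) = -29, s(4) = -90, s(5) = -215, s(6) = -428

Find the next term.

-753

Δ: -5, -21, -61, -125, -213
Δ²: -16, -40, -64, -88
Δ³: -24, -24, -24
The third differences are constant (-24).
-88 − 24 = -112;  -213 − 112 = -325;  -428 − 325 = -753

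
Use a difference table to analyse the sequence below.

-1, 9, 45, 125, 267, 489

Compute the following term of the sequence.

809

10, 36, 80, 142, 222
26, 44, 62, 80
18, 18, 18
Constant third difference = 18, so extend:
80 + 18 = 98;  222 + 98 = 320;  489 + 320 = 809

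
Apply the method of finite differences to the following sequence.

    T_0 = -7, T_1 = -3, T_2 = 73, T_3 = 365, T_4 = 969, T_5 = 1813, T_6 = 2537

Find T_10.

D1: 4, 76, 292, 604, 844, 724
D2: 72, 216, 312, 240, -120
D3: 144, 96, -72, -360
D4: -48, -168, -288
D5: -120, -120
Fifth differences constant at -120.
-288 − 120 = -408;  -360 − 408 = -768;  -120 − 768 = -888;  724 − 888 = -164;  2537 − 164 = 2373
-408 − 120 = -528;  -768 − 528 = -1296;  -888 − 1296 = -2184;  -164 − 2184 = -2348;  2373 − 2348 = 25
-528 − 120 = -648;  -1296 − 648 = -1944;  -2184 − 1944 = -4128;  -2348 − 4128 = -6476;  25 − 6476 = -6451
-648 − 120 = -768;  -1944 − 768 = -2712;  -4128 − 2712 = -6840;  -6476 − 6840 = -13316;  -6451 − 13316 = -19767

-19767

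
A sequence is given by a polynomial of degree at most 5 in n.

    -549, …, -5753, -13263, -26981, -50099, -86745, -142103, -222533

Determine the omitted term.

Using the last 7 terms:
D1: -7510  -13718  -23118  -36646  -55358  -80430
D2: -6208  -9400  -13528  -18712  -25072
D3: -3192  -4128  -5184  -6360
D4: -936  -1056  -1176
D5: -120  -120
Constant fifth difference = -120.
Extend backward: -936 + 120 = -816;  -3192 + 816 = -2376;  -6208 + 2376 = -3832;  -7510 + 3832 = -3678;  -5753 + 3678 = -2075

-2075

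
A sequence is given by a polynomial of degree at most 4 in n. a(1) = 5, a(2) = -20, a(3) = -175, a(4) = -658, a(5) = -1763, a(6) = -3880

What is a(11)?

-50015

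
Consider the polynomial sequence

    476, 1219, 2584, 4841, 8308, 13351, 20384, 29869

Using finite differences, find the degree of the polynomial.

4

Δ: 743, 1365, 2257, 3467, 5043, 7033, 9485
Δ²: 622, 892, 1210, 1576, 1990, 2452
Δ³: 270, 318, 366, 414, 462
Δ⁴: 48, 48, 48, 48
The fourth differences are constant, so the polynomial has degree 4.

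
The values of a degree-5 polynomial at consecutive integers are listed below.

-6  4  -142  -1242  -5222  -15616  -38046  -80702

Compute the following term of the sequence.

-154822

10, -146, -1100, -3980, -10394, -22430, -42656
-156, -954, -2880, -6414, -12036, -20226
-798, -1926, -3534, -5622, -8190
-1128, -1608, -2088, -2568
-480, -480, -480
The fifth differences are constant (-480).
-2568 − 480 = -3048;  -8190 − 3048 = -11238;  -20226 − 11238 = -31464;  -42656 − 31464 = -74120;  -80702 − 74120 = -154822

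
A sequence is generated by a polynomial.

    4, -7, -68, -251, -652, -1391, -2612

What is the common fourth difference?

-24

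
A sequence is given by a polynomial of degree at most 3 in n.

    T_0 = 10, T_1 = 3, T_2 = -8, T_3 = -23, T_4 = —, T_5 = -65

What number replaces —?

-42

Using the first 4 terms:
-7  -11  -15
-4  -4
Constant second difference = -4.
Extend forward: -15 − 4 = -19;  -23 − 19 = -42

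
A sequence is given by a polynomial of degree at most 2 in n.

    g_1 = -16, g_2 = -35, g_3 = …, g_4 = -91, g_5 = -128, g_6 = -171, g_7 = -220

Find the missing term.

Using the last 4 terms:
First differences: -37, -43, -49
Second differences: -6, -6
Constant second difference = -6.
Extend backward: -37 + 6 = -31;  -91 + 31 = -60

-60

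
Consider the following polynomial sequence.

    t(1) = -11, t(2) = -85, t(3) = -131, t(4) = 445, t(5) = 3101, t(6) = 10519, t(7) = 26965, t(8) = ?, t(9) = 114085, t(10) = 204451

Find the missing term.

Using the first 7 terms:
First differences: -74, -46, 576, 2656, 7418, 16446
Second differences: 28, 622, 2080, 4762, 9028
Third differences: 594, 1458, 2682, 4266
Fourth differences: 864, 1224, 1584
Fifth differences: 360, 360
Constant fifth difference = 360.
Extend forward: 1584 + 360 = 1944;  4266 + 1944 = 6210;  9028 + 6210 = 15238;  16446 + 15238 = 31684;  26965 + 31684 = 58649

58649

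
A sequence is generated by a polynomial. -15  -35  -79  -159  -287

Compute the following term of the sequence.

D1: -20, -44, -80, -128
D2: -24, -36, -48
D3: -12, -12
The third differences are constant (-12).
-48 − 12 = -60;  -128 − 60 = -188;  -287 − 188 = -475

-475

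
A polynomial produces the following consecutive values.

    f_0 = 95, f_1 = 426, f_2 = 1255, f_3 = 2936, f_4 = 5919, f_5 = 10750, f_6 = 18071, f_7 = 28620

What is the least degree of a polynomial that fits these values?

4

Δ: 331, 829, 1681, 2983, 4831, 7321, 10549
Δ²: 498, 852, 1302, 1848, 2490, 3228
Δ³: 354, 450, 546, 642, 738
Δ⁴: 96, 96, 96, 96
The fourth differences are constant, so the polynomial has degree 4.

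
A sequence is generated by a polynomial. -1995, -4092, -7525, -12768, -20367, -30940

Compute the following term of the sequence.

-45177

-2097, -3433, -5243, -7599, -10573
-1336, -1810, -2356, -2974
-474, -546, -618
-72, -72
Fourth differences constant at -72.
-618 − 72 = -690;  -2974 − 690 = -3664;  -10573 − 3664 = -14237;  -30940 − 14237 = -45177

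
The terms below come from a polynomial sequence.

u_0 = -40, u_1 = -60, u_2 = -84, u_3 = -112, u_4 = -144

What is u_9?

D1: -20, -24, -28, -32
D2: -4, -4, -4
Second differences constant at -4.
-32 − 4 = -36;  -144 − 36 = -180
-36 − 4 = -40;  -180 − 40 = -220
-40 − 4 = -44;  -220 − 44 = -264
-44 − 4 = -48;  -264 − 48 = -312
-48 − 4 = -52;  -312 − 52 = -364

-364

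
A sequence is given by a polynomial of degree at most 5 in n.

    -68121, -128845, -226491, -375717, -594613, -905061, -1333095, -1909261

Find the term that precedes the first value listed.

D1: -60724, -97646, -149226, -218896, -310448, -428034, -576166
D2: -36922, -51580, -69670, -91552, -117586, -148132
D3: -14658, -18090, -21882, -26034, -30546
D4: -3432, -3792, -4152, -4512
D5: -360, -360, -360
The fifth differences are constant at -360.
Work back: -3432 + 360 = -3072;  -14658 + 3072 = -11586;  -36922 + 11586 = -25336;  -60724 + 25336 = -35388;  -68121 + 35388 = -32733

-32733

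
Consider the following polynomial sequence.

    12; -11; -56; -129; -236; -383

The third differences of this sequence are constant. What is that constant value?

-6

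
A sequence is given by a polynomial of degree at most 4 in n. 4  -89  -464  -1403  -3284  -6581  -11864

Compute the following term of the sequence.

-19799

Δ: -93  -375  -939  -1881  -3297  -5283
Δ²: -282  -564  -942  -1416  -1986
Δ³: -282  -378  -474  -570
Δ⁴: -96  -96  -96
Constant fourth difference = -96, so extend:
-570 − 96 = -666;  -1986 − 666 = -2652;  -5283 − 2652 = -7935;  -11864 − 7935 = -19799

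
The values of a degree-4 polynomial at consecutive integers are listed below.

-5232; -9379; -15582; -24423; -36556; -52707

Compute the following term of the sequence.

-73674

First differences: -4147 , -6203 , -8841 , -12133 , -16151
Second differences: -2056 , -2638 , -3292 , -4018
Third differences: -582 , -654 , -726
Fourth differences: -72 , -72
The fourth differences are constant (-72).
-726 − 72 = -798;  -4018 − 798 = -4816;  -16151 − 4816 = -20967;  -52707 − 20967 = -73674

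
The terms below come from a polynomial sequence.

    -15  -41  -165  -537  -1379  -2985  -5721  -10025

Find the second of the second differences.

Δ: -26, -124, -372, -842, -1606, -2736, -4304
Δ²: -98, -248, -470, -764, -1130, -1568
Δ³: -150, -222, -294, -366, -438
Δ⁴: -72, -72, -72, -72

-248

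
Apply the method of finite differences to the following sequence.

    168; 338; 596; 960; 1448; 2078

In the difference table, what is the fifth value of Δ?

First differences: 170, 258, 364, 488, 630
Second differences: 88, 106, 124, 142
Third differences: 18, 18, 18

630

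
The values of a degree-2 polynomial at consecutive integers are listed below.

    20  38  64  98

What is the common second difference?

Δ: 18, 26, 34
Δ²: 8, 8

8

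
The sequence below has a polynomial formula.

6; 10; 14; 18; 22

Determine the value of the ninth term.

38

First differences: 4  4  4  4
The first differences are constant (4).
22 + 4 = 26
26 + 4 = 30
30 + 4 = 34
34 + 4 = 38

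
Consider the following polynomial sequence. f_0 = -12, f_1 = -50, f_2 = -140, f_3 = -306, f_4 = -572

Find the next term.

-962

Δ: -38  -90  -166  -266
Δ²: -52  -76  -100
Δ³: -24  -24
The third differences are constant (-24).
-100 − 24 = -124;  -266 − 124 = -390;  -572 − 390 = -962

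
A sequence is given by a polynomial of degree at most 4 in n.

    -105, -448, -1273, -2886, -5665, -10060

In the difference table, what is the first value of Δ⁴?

-72

First differences: -343, -825, -1613, -2779, -4395
Second differences: -482, -788, -1166, -1616
Third differences: -306, -378, -450
Fourth differences: -72, -72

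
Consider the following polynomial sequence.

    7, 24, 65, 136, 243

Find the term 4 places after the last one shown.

1151

First differences: 17, 41, 71, 107
Second differences: 24, 30, 36
Third differences: 6, 6
Constant third difference = 6, so extend:
36 + 6 = 42;  107 + 42 = 149;  243 + 149 = 392
42 + 6 = 48;  149 + 48 = 197;  392 + 197 = 589
48 + 6 = 54;  197 + 54 = 251;  589 + 251 = 840
54 + 6 = 60;  251 + 60 = 311;  840 + 311 = 1151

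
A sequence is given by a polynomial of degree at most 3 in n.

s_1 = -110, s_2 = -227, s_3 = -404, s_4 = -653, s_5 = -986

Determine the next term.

Δ: -117, -177, -249, -333
Δ²: -60, -72, -84
Δ³: -12, -12
The third differences are constant (-12).
-84 − 12 = -96;  -333 − 96 = -429;  -986 − 429 = -1415

-1415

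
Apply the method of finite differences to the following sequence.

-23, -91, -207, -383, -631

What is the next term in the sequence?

-68  -116  -176  -248
-48  -60  -72
-12  -12
The third differences are constant (-12).
-72 − 12 = -84;  -248 − 84 = -332;  -631 − 332 = -963

-963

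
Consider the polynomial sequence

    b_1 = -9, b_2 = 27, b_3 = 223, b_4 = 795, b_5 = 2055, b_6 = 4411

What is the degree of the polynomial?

4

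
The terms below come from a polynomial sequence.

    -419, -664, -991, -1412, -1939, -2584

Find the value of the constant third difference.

First differences: -245, -327, -421, -527, -645
Second differences: -82, -94, -106, -118
Third differences: -12, -12, -12

-12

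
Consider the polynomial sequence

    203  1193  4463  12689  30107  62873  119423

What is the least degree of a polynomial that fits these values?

5

D1: 990, 3270, 8226, 17418, 32766, 56550
D2: 2280, 4956, 9192, 15348, 23784
D3: 2676, 4236, 6156, 8436
D4: 1560, 1920, 2280
D5: 360, 360
The fifth differences are constant, so the polynomial has degree 5.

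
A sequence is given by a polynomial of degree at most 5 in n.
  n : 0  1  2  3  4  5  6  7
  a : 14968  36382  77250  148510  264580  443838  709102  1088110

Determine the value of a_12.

6065020

First differences: 21414, 40868, 71260, 116070, 179258, 265264, 379008
Second differences: 19454, 30392, 44810, 63188, 86006, 113744
Third differences: 10938, 14418, 18378, 22818, 27738
Fourth differences: 3480, 3960, 4440, 4920
Fifth differences: 480, 480, 480
Fifth differences constant at 480.
4920 + 480 = 5400;  27738 + 5400 = 33138;  113744 + 33138 = 146882;  379008 + 146882 = 525890;  1088110 + 525890 = 1614000
5400 + 480 = 5880;  33138 + 5880 = 39018;  146882 + 39018 = 185900;  525890 + 185900 = 711790;  1614000 + 711790 = 2325790
5880 + 480 = 6360;  39018 + 6360 = 45378;  185900 + 45378 = 231278;  711790 + 231278 = 943068;  2325790 + 943068 = 3268858
6360 + 480 = 6840;  45378 + 6840 = 52218;  231278 + 52218 = 283496;  943068 + 283496 = 1226564;  3268858 + 1226564 = 4495422
6840 + 480 = 7320;  52218 + 7320 = 59538;  283496 + 59538 = 343034;  1226564 + 343034 = 1569598;  4495422 + 1569598 = 6065020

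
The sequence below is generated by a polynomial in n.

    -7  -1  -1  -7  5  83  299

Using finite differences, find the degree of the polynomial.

Δ: 6, 0, -6, 12, 78, 216
Δ²: -6, -6, 18, 66, 138
Δ³: 0, 24, 48, 72
Δ⁴: 24, 24, 24
The fourth differences are constant, so the polynomial has degree 4.

4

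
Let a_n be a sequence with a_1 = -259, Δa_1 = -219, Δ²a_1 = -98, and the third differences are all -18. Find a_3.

-795

Build the table forward from the leading diagonal:
D3: -18  -18  -18
D2: -98  -116  -134
D1: -219  -317  -433
a: -259  -478  -795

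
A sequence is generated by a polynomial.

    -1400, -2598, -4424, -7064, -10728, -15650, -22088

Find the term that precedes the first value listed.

-1198, -1826, -2640, -3664, -4922, -6438
-628, -814, -1024, -1258, -1516
-186, -210, -234, -258
-24, -24, -24
The fourth differences are constant at -24.
Work back: -186 + 24 = -162;  -628 + 162 = -466;  -1198 + 466 = -732;  -1400 + 732 = -668

-668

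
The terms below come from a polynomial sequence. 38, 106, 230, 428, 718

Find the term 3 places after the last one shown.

2320

First differences: 68, 124, 198, 290
Second differences: 56, 74, 92
Third differences: 18, 18
Constant third difference = 18, so extend:
92 + 18 = 110;  290 + 110 = 400;  718 + 400 = 1118
110 + 18 = 128;  400 + 128 = 528;  1118 + 528 = 1646
128 + 18 = 146;  528 + 146 = 674;  1646 + 674 = 2320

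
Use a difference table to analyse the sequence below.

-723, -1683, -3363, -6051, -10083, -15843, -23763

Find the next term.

Δ: -960 , -1680 , -2688 , -4032 , -5760 , -7920
Δ²: -720 , -1008 , -1344 , -1728 , -2160
Δ³: -288 , -336 , -384 , -432
Δ⁴: -48 , -48 , -48
Fourth differences constant at -48.
-432 − 48 = -480;  -2160 − 480 = -2640;  -7920 − 2640 = -10560;  -23763 − 10560 = -34323

-34323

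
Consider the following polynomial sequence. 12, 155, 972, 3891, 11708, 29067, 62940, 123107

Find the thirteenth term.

Δ: 143, 817, 2919, 7817, 17359, 33873, 60167
Δ²: 674, 2102, 4898, 9542, 16514, 26294
Δ³: 1428, 2796, 4644, 6972, 9780
Δ⁴: 1368, 1848, 2328, 2808
Δ⁵: 480, 480, 480
Fifth differences constant at 480.
2808 + 480 = 3288;  9780 + 3288 = 13068;  26294 + 13068 = 39362;  60167 + 39362 = 99529;  123107 + 99529 = 222636
3288 + 480 = 3768;  13068 + 3768 = 16836;  39362 + 16836 = 56198;  99529 + 56198 = 155727;  222636 + 155727 = 378363
3768 + 480 = 4248;  16836 + 4248 = 21084;  56198 + 21084 = 77282;  155727 + 77282 = 233009;  378363 + 233009 = 611372
4248 + 480 = 4728;  21084 + 4728 = 25812;  77282 + 25812 = 103094;  233009 + 103094 = 336103;  611372 + 336103 = 947475
4728 + 480 = 5208;  25812 + 5208 = 31020;  103094 + 31020 = 134114;  336103 + 134114 = 470217;  947475 + 470217 = 1417692

1417692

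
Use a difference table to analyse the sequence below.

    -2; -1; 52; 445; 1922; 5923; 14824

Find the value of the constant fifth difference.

240

Δ: 1, 53, 393, 1477, 4001, 8901
Δ²: 52, 340, 1084, 2524, 4900
Δ³: 288, 744, 1440, 2376
Δ⁴: 456, 696, 936
Δ⁵: 240, 240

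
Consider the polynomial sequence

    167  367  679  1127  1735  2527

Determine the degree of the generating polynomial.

3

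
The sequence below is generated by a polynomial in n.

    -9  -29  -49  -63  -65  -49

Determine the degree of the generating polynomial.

First differences: -20, -20, -14, -2, 16
Second differences: 0, 6, 12, 18
Third differences: 6, 6, 6
The third differences are constant, so the polynomial has degree 3.

3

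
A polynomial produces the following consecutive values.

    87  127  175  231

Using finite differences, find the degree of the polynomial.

40, 48, 56
8, 8
The second differences are constant, so the polynomial has degree 2.

2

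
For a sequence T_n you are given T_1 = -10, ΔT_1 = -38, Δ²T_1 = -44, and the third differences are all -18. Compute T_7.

-1258

Build the table forward from the leading diagonal:
D3: -18, -18, -18, -18, -18, -18, -18
D2: -44, -62, -80, -98, -116, -134, -152
D1: -38, -82, -144, -224, -322, -438, -572
T: -10, -48, -130, -274, -498, -820, -1258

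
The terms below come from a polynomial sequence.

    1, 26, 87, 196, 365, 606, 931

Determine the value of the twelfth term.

4236

25 , 61 , 109 , 169 , 241 , 325
36 , 48 , 60 , 72 , 84
12 , 12 , 12 , 12
Third differences constant at 12.
84 + 12 = 96;  325 + 96 = 421;  931 + 421 = 1352
96 + 12 = 108;  421 + 108 = 529;  1352 + 529 = 1881
108 + 12 = 120;  529 + 120 = 649;  1881 + 649 = 2530
120 + 12 = 132;  649 + 132 = 781;  2530 + 781 = 3311
132 + 12 = 144;  781 + 144 = 925;  3311 + 925 = 4236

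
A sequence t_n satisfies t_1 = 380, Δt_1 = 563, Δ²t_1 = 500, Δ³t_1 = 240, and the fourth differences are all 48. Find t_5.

6640

Build the table forward from the leading diagonal:
D4: 48  48  48  48  48
D3: 240  288  336  384  432
D2: 500  740  1028  1364  1748
D1: 563  1063  1803  2831  4195
t: 380  943  2006  3809  6640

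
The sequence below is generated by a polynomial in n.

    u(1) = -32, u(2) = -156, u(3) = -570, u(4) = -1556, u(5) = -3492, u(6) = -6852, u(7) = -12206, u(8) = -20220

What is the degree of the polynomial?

4

Δ: -124, -414, -986, -1936, -3360, -5354, -8014
Δ²: -290, -572, -950, -1424, -1994, -2660
Δ³: -282, -378, -474, -570, -666
Δ⁴: -96, -96, -96, -96
The fourth differences are constant, so the polynomial has degree 4.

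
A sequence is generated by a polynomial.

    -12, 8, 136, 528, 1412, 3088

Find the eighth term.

20, 128, 392, 884, 1676
108, 264, 492, 792
156, 228, 300
72, 72
Constant fourth difference = 72, so extend:
300 + 72 = 372;  792 + 372 = 1164;  1676 + 1164 = 2840;  3088 + 2840 = 5928
372 + 72 = 444;  1164 + 444 = 1608;  2840 + 1608 = 4448;  5928 + 4448 = 10376

10376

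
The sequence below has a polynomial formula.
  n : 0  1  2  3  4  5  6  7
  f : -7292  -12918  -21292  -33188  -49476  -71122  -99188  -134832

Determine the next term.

-5626 , -8374 , -11896 , -16288 , -21646 , -28066 , -35644
-2748 , -3522 , -4392 , -5358 , -6420 , -7578
-774 , -870 , -966 , -1062 , -1158
-96 , -96 , -96 , -96
The fourth differences are constant (-96).
-1158 − 96 = -1254;  -7578 − 1254 = -8832;  -35644 − 8832 = -44476;  -134832 − 44476 = -179308

-179308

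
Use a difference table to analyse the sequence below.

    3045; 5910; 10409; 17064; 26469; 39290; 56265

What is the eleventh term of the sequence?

Δ: 2865, 4499, 6655, 9405, 12821, 16975
Δ²: 1634, 2156, 2750, 3416, 4154
Δ³: 522, 594, 666, 738
Δ⁴: 72, 72, 72
Fourth differences constant at 72.
738 + 72 = 810;  4154 + 810 = 4964;  16975 + 4964 = 21939;  56265 + 21939 = 78204
810 + 72 = 882;  4964 + 882 = 5846;  21939 + 5846 = 27785;  78204 + 27785 = 105989
882 + 72 = 954;  5846 + 954 = 6800;  27785 + 6800 = 34585;  105989 + 34585 = 140574
954 + 72 = 1026;  6800 + 1026 = 7826;  34585 + 7826 = 42411;  140574 + 42411 = 182985

182985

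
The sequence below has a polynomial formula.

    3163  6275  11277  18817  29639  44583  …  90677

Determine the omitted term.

64585

Using the first 6 terms:
D1: 3112  5002  7540  10822  14944
D2: 1890  2538  3282  4122
D3: 648  744  840
D4: 96  96
Constant fourth difference = 96.
Extend forward: 840 + 96 = 936;  4122 + 936 = 5058;  14944 + 5058 = 20002;  44583 + 20002 = 64585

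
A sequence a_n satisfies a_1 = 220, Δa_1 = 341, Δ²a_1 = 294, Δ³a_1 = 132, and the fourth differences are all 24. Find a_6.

Build the table forward from the leading diagonal:
D4: 24, 24, 24, 24, 24, 24
D3: 132, 156, 180, 204, 228, 252
D2: 294, 426, 582, 762, 966, 1194
D1: 341, 635, 1061, 1643, 2405, 3371
a: 220, 561, 1196, 2257, 3900, 6305

6305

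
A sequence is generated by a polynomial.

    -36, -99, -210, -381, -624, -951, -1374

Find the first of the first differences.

Δ: -63, -111, -171, -243, -327, -423
Δ²: -48, -60, -72, -84, -96
Δ³: -12, -12, -12, -12

-63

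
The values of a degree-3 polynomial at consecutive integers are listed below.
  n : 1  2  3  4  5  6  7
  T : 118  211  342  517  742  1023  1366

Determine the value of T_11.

First differences: 93  131  175  225  281  343
Second differences: 38  44  50  56  62
Third differences: 6  6  6  6
Constant third difference = 6, so extend:
62 + 6 = 68;  343 + 68 = 411;  1366 + 411 = 1777
68 + 6 = 74;  411 + 74 = 485;  1777 + 485 = 2262
74 + 6 = 80;  485 + 80 = 565;  2262 + 565 = 2827
80 + 6 = 86;  565 + 86 = 651;  2827 + 651 = 3478

3478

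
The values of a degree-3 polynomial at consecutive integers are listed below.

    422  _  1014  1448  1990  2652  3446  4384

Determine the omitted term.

676

Using the last 6 terms:
First differences: 434, 542, 662, 794, 938
Second differences: 108, 120, 132, 144
Third differences: 12, 12, 12
Constant third difference = 12.
Extend backward: 108 − 12 = 96;  434 − 96 = 338;  1014 − 338 = 676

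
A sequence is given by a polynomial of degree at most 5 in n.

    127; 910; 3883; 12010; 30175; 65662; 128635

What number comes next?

Δ: 783, 2973, 8127, 18165, 35487, 62973
Δ²: 2190, 5154, 10038, 17322, 27486
Δ³: 2964, 4884, 7284, 10164
Δ⁴: 1920, 2400, 2880
Δ⁵: 480, 480
The fifth differences are constant (480).
2880 + 480 = 3360;  10164 + 3360 = 13524;  27486 + 13524 = 41010;  62973 + 41010 = 103983;  128635 + 103983 = 232618

232618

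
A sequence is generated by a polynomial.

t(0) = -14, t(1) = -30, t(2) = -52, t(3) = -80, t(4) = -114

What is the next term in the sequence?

-154

Δ: -16, -22, -28, -34
Δ²: -6, -6, -6
The second differences are constant (-6).
-34 − 6 = -40;  -114 − 40 = -154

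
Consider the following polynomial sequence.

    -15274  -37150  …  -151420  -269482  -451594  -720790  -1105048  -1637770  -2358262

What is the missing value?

Using the last 7 terms:
-118062  -182112  -269196  -384258  -532722  -720492
-64050  -87084  -115062  -148464  -187770
-23034  -27978  -33402  -39306
-4944  -5424  -5904
-480  -480
Constant fifth difference = -480.
Extend backward: -4944 + 480 = -4464;  -23034 + 4464 = -18570;  -64050 + 18570 = -45480;  -118062 + 45480 = -72582;  -151420 + 72582 = -78838

-78838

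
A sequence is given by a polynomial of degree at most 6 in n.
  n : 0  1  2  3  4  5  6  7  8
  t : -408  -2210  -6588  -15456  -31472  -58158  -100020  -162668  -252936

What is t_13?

-1458566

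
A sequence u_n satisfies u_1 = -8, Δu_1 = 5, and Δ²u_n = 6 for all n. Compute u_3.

8

Build the table forward from the leading diagonal:
Second differences: 6, 6, 6
First differences: 5, 11, 17
u: -8, -3, 8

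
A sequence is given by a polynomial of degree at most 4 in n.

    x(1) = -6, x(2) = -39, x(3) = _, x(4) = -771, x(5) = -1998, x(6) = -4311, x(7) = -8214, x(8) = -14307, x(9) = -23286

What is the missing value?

-222

Using the last 6 terms:
D1: -1227, -2313, -3903, -6093, -8979
D2: -1086, -1590, -2190, -2886
D3: -504, -600, -696
D4: -96, -96
Constant fourth difference = -96.
Extend backward: -504 + 96 = -408;  -1086 + 408 = -678;  -1227 + 678 = -549;  -771 + 549 = -222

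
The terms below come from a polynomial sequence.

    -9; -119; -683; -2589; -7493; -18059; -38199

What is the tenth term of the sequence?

-218943

-110, -564, -1906, -4904, -10566, -20140
-454, -1342, -2998, -5662, -9574
-888, -1656, -2664, -3912
-768, -1008, -1248
-240, -240
Fifth differences constant at -240.
-1248 − 240 = -1488;  -3912 − 1488 = -5400;  -9574 − 5400 = -14974;  -20140 − 14974 = -35114;  -38199 − 35114 = -73313
-1488 − 240 = -1728;  -5400 − 1728 = -7128;  -14974 − 7128 = -22102;  -35114 − 22102 = -57216;  -73313 − 57216 = -130529
-1728 − 240 = -1968;  -7128 − 1968 = -9096;  -22102 − 9096 = -31198;  -57216 − 31198 = -88414;  -130529 − 88414 = -218943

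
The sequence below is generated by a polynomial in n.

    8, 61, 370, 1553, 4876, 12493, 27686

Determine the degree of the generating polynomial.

Δ: 53, 309, 1183, 3323, 7617, 15193
Δ²: 256, 874, 2140, 4294, 7576
Δ³: 618, 1266, 2154, 3282
Δ⁴: 648, 888, 1128
Δ⁵: 240, 240
The fifth differences are constant, so the polynomial has degree 5.

5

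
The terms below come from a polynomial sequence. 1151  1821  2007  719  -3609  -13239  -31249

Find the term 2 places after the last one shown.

-109521

Δ: 670 , 186 , -1288 , -4328 , -9630 , -18010
Δ²: -484 , -1474 , -3040 , -5302 , -8380
Δ³: -990 , -1566 , -2262 , -3078
Δ⁴: -576 , -696 , -816
Δ⁵: -120 , -120
Constant fifth difference = -120, so extend:
-816 − 120 = -936;  -3078 − 936 = -4014;  -8380 − 4014 = -12394;  -18010 − 12394 = -30404;  -31249 − 30404 = -61653
-936 − 120 = -1056;  -4014 − 1056 = -5070;  -12394 − 5070 = -17464;  -30404 − 17464 = -47868;  -61653 − 47868 = -109521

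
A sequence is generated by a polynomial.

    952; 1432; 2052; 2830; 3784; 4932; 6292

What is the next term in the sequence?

7882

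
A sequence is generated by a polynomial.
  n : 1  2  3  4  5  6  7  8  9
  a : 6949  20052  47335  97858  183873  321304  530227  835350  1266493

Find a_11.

13103 , 27283 , 50523 , 86015 , 137431 , 208923 , 305123 , 431143
14180 , 23240 , 35492 , 51416 , 71492 , 96200 , 126020
9060 , 12252 , 15924 , 20076 , 24708 , 29820
3192 , 3672 , 4152 , 4632 , 5112
480 , 480 , 480 , 480
Fifth differences constant at 480.
5112 + 480 = 5592;  29820 + 5592 = 35412;  126020 + 35412 = 161432;  431143 + 161432 = 592575;  1266493 + 592575 = 1859068
5592 + 480 = 6072;  35412 + 6072 = 41484;  161432 + 41484 = 202916;  592575 + 202916 = 795491;  1859068 + 795491 = 2654559

2654559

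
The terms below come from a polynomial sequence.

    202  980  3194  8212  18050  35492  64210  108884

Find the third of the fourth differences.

888

D1: 778, 2214, 5018, 9838, 17442, 28718, 44674
D2: 1436, 2804, 4820, 7604, 11276, 15956
D3: 1368, 2016, 2784, 3672, 4680
D4: 648, 768, 888, 1008
D5: 120, 120, 120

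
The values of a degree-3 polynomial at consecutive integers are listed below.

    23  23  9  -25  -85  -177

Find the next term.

-307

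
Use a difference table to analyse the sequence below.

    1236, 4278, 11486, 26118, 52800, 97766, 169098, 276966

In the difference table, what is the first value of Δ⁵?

First differences: 3042, 7208, 14632, 26682, 44966, 71332, 107868
Second differences: 4166, 7424, 12050, 18284, 26366, 36536
Third differences: 3258, 4626, 6234, 8082, 10170
Fourth differences: 1368, 1608, 1848, 2088
Fifth differences: 240, 240, 240

240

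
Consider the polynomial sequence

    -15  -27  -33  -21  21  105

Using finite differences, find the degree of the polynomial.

3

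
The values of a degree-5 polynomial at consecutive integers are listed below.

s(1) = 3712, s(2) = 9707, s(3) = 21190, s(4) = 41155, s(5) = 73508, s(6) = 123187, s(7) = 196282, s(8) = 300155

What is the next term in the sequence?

Δ: 5995, 11483, 19965, 32353, 49679, 73095, 103873
Δ²: 5488, 8482, 12388, 17326, 23416, 30778
Δ³: 2994, 3906, 4938, 6090, 7362
Δ⁴: 912, 1032, 1152, 1272
Δ⁵: 120, 120, 120
Constant fifth difference = 120, so extend:
1272 + 120 = 1392;  7362 + 1392 = 8754;  30778 + 8754 = 39532;  103873 + 39532 = 143405;  300155 + 143405 = 443560

443560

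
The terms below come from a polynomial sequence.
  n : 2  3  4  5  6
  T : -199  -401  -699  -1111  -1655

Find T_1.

-75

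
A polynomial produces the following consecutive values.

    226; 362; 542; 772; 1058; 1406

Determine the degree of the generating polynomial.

136, 180, 230, 286, 348
44, 50, 56, 62
6, 6, 6
The third differences are constant, so the polynomial has degree 3.

3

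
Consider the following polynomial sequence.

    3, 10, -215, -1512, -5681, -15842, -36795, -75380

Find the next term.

-140837

7, -225, -1297, -4169, -10161, -20953, -38585
-232, -1072, -2872, -5992, -10792, -17632
-840, -1800, -3120, -4800, -6840
-960, -1320, -1680, -2040
-360, -360, -360
The fifth differences are constant (-360).
-2040 − 360 = -2400;  -6840 − 2400 = -9240;  -17632 − 9240 = -26872;  -38585 − 26872 = -65457;  -75380 − 65457 = -140837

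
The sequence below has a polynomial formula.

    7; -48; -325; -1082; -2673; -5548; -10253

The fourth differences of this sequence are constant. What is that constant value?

D1: -55, -277, -757, -1591, -2875, -4705
D2: -222, -480, -834, -1284, -1830
D3: -258, -354, -450, -546
D4: -96, -96, -96

-96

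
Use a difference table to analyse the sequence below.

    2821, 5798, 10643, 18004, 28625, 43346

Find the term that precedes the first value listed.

D1: 2977, 4845, 7361, 10621, 14721
D2: 1868, 2516, 3260, 4100
D3: 648, 744, 840
D4: 96, 96
The fourth differences are constant at 96.
Work back: 648 − 96 = 552;  1868 − 552 = 1316;  2977 − 1316 = 1661;  2821 − 1661 = 1160

1160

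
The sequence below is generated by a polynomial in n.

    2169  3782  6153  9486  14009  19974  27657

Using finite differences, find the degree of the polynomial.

4

First differences: 1613, 2371, 3333, 4523, 5965, 7683
Second differences: 758, 962, 1190, 1442, 1718
Third differences: 204, 228, 252, 276
Fourth differences: 24, 24, 24
The fourth differences are constant, so the polynomial has degree 4.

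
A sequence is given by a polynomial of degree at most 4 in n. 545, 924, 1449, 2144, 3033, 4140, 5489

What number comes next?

First differences: 379, 525, 695, 889, 1107, 1349
Second differences: 146, 170, 194, 218, 242
Third differences: 24, 24, 24, 24
Third differences constant at 24.
242 + 24 = 266;  1349 + 266 = 1615;  5489 + 1615 = 7104

7104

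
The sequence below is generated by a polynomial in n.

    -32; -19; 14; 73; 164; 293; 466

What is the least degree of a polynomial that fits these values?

3

First differences: 13, 33, 59, 91, 129, 173
Second differences: 20, 26, 32, 38, 44
Third differences: 6, 6, 6, 6
The third differences are constant, so the polynomial has degree 3.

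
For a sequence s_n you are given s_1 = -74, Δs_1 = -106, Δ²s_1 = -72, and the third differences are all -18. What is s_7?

-2150

Build the table forward from the leading diagonal:
Δ³: -18, -18, -18, -18, -18, -18, -18
Δ²: -72, -90, -108, -126, -144, -162, -180
Δ: -106, -178, -268, -376, -502, -646, -808
s: -74, -180, -358, -626, -1002, -1504, -2150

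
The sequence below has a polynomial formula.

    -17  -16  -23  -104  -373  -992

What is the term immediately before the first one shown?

-8

1  -7  -81  -269  -619
-8  -74  -188  -350
-66  -114  -162
-48  -48
The fourth differences are constant at -48.
Work back: -66 + 48 = -18;  -8 + 18 = 10;  1 − 10 = -9;  -17 + 9 = -8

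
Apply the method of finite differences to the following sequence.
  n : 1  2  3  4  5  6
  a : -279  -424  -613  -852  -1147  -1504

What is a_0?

-172

D1: -145, -189, -239, -295, -357
D2: -44, -50, -56, -62
D3: -6, -6, -6
The third differences are constant at -6.
Work back: -44 + 6 = -38;  -145 + 38 = -107;  -279 + 107 = -172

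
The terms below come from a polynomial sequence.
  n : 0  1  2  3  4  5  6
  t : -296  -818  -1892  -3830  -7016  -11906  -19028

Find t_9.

-60146

First differences: -522, -1074, -1938, -3186, -4890, -7122
Second differences: -552, -864, -1248, -1704, -2232
Third differences: -312, -384, -456, -528
Fourth differences: -72, -72, -72
The fourth differences are constant (-72).
-528 − 72 = -600;  -2232 − 600 = -2832;  -7122 − 2832 = -9954;  -19028 − 9954 = -28982
-600 − 72 = -672;  -2832 − 672 = -3504;  -9954 − 3504 = -13458;  -28982 − 13458 = -42440
-672 − 72 = -744;  -3504 − 744 = -4248;  -13458 − 4248 = -17706;  -42440 − 17706 = -60146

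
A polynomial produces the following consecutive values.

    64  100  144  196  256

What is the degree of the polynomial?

First differences: 36, 44, 52, 60
Second differences: 8, 8, 8
The second differences are constant, so the polynomial has degree 2.

2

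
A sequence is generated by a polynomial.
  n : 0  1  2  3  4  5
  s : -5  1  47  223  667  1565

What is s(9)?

D1: 6, 46, 176, 444, 898
D2: 40, 130, 268, 454
D3: 90, 138, 186
D4: 48, 48
The fourth differences are constant (48).
186 + 48 = 234;  454 + 234 = 688;  898 + 688 = 1586;  1565 + 1586 = 3151
234 + 48 = 282;  688 + 282 = 970;  1586 + 970 = 2556;  3151 + 2556 = 5707
282 + 48 = 330;  970 + 330 = 1300;  2556 + 1300 = 3856;  5707 + 3856 = 9563
330 + 48 = 378;  1300 + 378 = 1678;  3856 + 1678 = 5534;  9563 + 5534 = 15097

15097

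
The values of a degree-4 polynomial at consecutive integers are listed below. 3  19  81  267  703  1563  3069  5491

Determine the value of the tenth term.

14403

16 , 62 , 186 , 436 , 860 , 1506 , 2422
46 , 124 , 250 , 424 , 646 , 916
78 , 126 , 174 , 222 , 270
48 , 48 , 48 , 48
Fourth differences constant at 48.
270 + 48 = 318;  916 + 318 = 1234;  2422 + 1234 = 3656;  5491 + 3656 = 9147
318 + 48 = 366;  1234 + 366 = 1600;  3656 + 1600 = 5256;  9147 + 5256 = 14403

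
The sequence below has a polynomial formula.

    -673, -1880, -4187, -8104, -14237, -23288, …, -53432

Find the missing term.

-36055

Using the first 6 terms:
Δ: -1207  -2307  -3917  -6133  -9051
Δ²: -1100  -1610  -2216  -2918
Δ³: -510  -606  -702
Δ⁴: -96  -96
Constant fourth difference = -96.
Extend forward: -702 − 96 = -798;  -2918 − 798 = -3716;  -9051 − 3716 = -12767;  -23288 − 12767 = -36055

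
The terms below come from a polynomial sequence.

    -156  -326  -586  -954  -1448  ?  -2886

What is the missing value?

Using the first 5 terms:
-170, -260, -368, -494
-90, -108, -126
-18, -18
Constant third difference = -18.
Extend forward: -126 − 18 = -144;  -494 − 144 = -638;  -1448 − 638 = -2086

-2086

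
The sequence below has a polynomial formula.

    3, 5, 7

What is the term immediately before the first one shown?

Δ: 2, 2
The first differences are constant at 2.
Work back: 3 − 2 = 1

1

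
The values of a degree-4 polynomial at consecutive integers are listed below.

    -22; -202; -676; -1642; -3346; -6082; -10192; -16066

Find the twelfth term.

D1: -180  -474  -966  -1704  -2736  -4110  -5874
D2: -294  -492  -738  -1032  -1374  -1764
D3: -198  -246  -294  -342  -390
D4: -48  -48  -48  -48
Fourth differences constant at -48.
-390 − 48 = -438;  -1764 − 438 = -2202;  -5874 − 2202 = -8076;  -16066 − 8076 = -24142
-438 − 48 = -486;  -2202 − 486 = -2688;  -8076 − 2688 = -10764;  -24142 − 10764 = -34906
-486 − 48 = -534;  -2688 − 534 = -3222;  -10764 − 3222 = -13986;  -34906 − 13986 = -48892
-534 − 48 = -582;  -3222 − 582 = -3804;  -13986 − 3804 = -17790;  -48892 − 17790 = -66682

-66682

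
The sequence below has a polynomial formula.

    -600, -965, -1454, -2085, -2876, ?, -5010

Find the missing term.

-3845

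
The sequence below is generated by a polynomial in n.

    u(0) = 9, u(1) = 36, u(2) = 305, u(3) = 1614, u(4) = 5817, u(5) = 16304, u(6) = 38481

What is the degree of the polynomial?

D1: 27, 269, 1309, 4203, 10487, 22177
D2: 242, 1040, 2894, 6284, 11690
D3: 798, 1854, 3390, 5406
D4: 1056, 1536, 2016
D5: 480, 480
The fifth differences are constant, so the polynomial has degree 5.

5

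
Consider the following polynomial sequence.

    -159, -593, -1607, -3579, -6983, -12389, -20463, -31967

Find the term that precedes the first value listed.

Δ: -434, -1014, -1972, -3404, -5406, -8074, -11504
Δ²: -580, -958, -1432, -2002, -2668, -3430
Δ³: -378, -474, -570, -666, -762
Δ⁴: -96, -96, -96, -96
The fourth differences are constant at -96.
Work back: -378 + 96 = -282;  -580 + 282 = -298;  -434 + 298 = -136;  -159 + 136 = -23

-23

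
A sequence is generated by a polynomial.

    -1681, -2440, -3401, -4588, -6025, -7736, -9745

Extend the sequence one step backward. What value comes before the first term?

-1100

First differences: -759  -961  -1187  -1437  -1711  -2009
Second differences: -202  -226  -250  -274  -298
Third differences: -24  -24  -24  -24
The third differences are constant at -24.
Work back: -202 + 24 = -178;  -759 + 178 = -581;  -1681 + 581 = -1100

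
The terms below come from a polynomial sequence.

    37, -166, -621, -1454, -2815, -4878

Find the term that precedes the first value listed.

-203, -455, -833, -1361, -2063
-252, -378, -528, -702
-126, -150, -174
-24, -24
The fourth differences are constant at -24.
Work back: -126 + 24 = -102;  -252 + 102 = -150;  -203 + 150 = -53;  37 + 53 = 90

90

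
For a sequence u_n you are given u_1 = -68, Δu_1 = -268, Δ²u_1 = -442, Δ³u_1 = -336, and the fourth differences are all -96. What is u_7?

-16466

Build the table forward from the leading diagonal:
Δ⁴: -96, -96, -96, -96, -96, -96, -96
Δ³: -336, -432, -528, -624, -720, -816, -912
Δ²: -442, -778, -1210, -1738, -2362, -3082, -3898
Δ: -268, -710, -1488, -2698, -4436, -6798, -9880
u: -68, -336, -1046, -2534, -5232, -9668, -16466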